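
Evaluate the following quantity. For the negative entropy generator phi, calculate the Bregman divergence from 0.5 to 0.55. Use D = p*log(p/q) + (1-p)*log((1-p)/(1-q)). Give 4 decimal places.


Bregman divergence with negative entropy generator:
D = p*log(p/q) + (1-p)*log((1-p)/(1-q)).
p = 0.5, q = 0.55.
p*log(p/q) = 0.5*log(0.5/0.55) = -0.047655.
(1-p)*log((1-p)/(1-q)) = 0.5*log(0.5/0.45) = 0.05268.
D = -0.047655 + 0.05268 = 0.0050

0.0050


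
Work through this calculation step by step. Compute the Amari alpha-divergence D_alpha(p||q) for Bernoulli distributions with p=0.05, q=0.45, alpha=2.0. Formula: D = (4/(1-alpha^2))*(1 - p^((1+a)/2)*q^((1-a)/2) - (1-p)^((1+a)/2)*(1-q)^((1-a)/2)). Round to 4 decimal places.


Amari alpha-divergence:
D = (4/(1-alpha^2))*(1 - p^((1+a)/2)*q^((1-a)/2) - (1-p)^((1+a)/2)*(1-q)^((1-a)/2)).
alpha = 2.0, p = 0.05, q = 0.45.
e1 = (1+alpha)/2 = 1.5, e2 = (1-alpha)/2 = -0.5.
t1 = p^e1 * q^e2 = 0.05^1.5 * 0.45^-0.5 = 0.016667.
t2 = (1-p)^e1 * (1-q)^e2 = 0.95^1.5 * 0.55^-0.5 = 1.248545.
4/(1-alpha^2) = -1.333333.
D = -1.333333*(1 - 0.016667 - 1.248545) = 0.3536

0.3536


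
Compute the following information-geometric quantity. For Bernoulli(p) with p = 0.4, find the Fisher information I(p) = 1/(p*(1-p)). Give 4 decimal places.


For Bernoulli(p), Fisher information is I(p) = 1/(p*(1-p)).
p = 0.4, 1-p = 0.6.
p*(1-p) = 0.24.
I(p) = 1/0.24 = 4.1667

4.1667


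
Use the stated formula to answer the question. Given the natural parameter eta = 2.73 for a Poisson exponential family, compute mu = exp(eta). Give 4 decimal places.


Expectation parameter for Poisson exponential family:
mu = exp(eta).
eta = 2.73.
mu = exp(2.73) = 15.3329

15.3329


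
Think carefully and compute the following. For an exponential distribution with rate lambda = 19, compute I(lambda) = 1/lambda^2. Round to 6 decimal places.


Fisher information for exponential: I(lambda) = 1/lambda^2.
lambda = 19, lambda^2 = 361.
I = 1/361 = 0.002770

0.002770


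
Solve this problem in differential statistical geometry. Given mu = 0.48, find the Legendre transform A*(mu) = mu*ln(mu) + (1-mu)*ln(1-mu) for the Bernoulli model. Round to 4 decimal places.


Legendre transform for Bernoulli:
A*(mu) = mu*log(mu) + (1-mu)*log(1-mu).
mu = 0.48, 1-mu = 0.52.
mu*log(mu) = 0.48*log(0.48) = -0.352305.
(1-mu)*log(1-mu) = 0.52*log(0.52) = -0.340042.
A* = -0.352305 + -0.340042 = -0.6923

-0.6923


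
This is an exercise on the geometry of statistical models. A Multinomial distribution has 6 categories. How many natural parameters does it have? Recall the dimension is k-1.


Exponential family dimension calculation:
For Multinomial with k=6 categories, dim = k-1 = 5.

5


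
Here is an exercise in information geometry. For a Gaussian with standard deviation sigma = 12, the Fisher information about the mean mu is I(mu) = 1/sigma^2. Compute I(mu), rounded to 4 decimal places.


The Fisher information for the mean of a normal distribution is I(mu) = 1/sigma^2.
sigma = 12, so sigma^2 = 144.
I(mu) = 1/144 = 0.0069

0.0069


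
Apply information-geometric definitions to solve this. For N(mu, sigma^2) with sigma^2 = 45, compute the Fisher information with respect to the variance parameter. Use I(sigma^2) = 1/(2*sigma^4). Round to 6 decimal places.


Fisher information for variance: I(sigma^2) = 1/(2*sigma^4).
sigma^2 = 45, so sigma^4 = 2025.
I = 1/(2*2025) = 1/4050 = 0.000247

0.000247


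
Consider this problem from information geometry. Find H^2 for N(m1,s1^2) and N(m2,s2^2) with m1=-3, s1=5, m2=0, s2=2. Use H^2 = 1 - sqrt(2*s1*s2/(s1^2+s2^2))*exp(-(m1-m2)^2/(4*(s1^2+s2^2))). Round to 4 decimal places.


Squared Hellinger distance for Gaussians:
H^2 = 1 - sqrt(2*s1*s2/(s1^2+s2^2)) * exp(-(m1-m2)^2/(4*(s1^2+s2^2))).
s1^2 = 25, s2^2 = 4, s1^2+s2^2 = 29.
sqrt(2*5*2/(29)) = 0.830455.
(m1-m2)^2 = (-3)^2 = 9.
exp(-9/(4*29)) = exp(-0.077586) = 0.925347.
H^2 = 1 - 0.830455*0.925347 = 0.2315

0.2315


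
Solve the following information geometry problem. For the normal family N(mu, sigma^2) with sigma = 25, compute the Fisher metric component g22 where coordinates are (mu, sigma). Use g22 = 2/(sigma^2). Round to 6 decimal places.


For the 2-parameter normal family, the Fisher metric has:
  g11 = 1/sigma^2, g22 = 2/sigma^2.
sigma = 25, sigma^2 = 625.
g22 = 0.003200

0.003200


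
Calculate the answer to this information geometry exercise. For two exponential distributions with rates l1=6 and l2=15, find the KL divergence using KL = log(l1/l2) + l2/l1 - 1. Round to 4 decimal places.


KL divergence for exponential family:
KL = log(l1/l2) + l2/l1 - 1.
log(6/15) = -0.916291.
15/6 = 2.5.
KL = -0.916291 + 2.5 - 1 = 0.5837

0.5837


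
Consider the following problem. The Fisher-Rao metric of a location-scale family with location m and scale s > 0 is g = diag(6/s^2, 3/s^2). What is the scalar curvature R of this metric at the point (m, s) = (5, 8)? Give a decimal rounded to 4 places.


The metric has the form g = (A dm^2 + B ds^2)/s^2 with A = 6, B = 3.
Substitute u = sqrt(A/B)*m: g = B*(du^2 + ds^2)/s^2, i.e. B times the
Poincare upper half-plane metric, which has constant Gaussian curvature -1.
Scaling a 2D metric by a constant c divides the Gaussian curvature by c,
so K = -1/B = -1/(3) = -0.3333 everywhere (the point (m, s) = (5, 8) is irrelevant:
the curvature is constant).
Scalar curvature in dimension 2: R = 2K = -2/(3) = -0.6667.

-0.6667


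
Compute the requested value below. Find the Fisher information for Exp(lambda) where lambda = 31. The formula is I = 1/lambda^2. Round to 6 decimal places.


Fisher information for exponential: I(lambda) = 1/lambda^2.
lambda = 31, lambda^2 = 961.
I = 1/961 = 0.001041

0.001041


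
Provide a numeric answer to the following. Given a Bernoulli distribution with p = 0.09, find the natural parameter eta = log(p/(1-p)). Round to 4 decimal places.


Natural parameter for Bernoulli: eta = log(p/(1-p)).
p = 0.09, 1-p = 0.91.
p/(1-p) = 0.098901.
eta = log(0.098901) = -2.3136

-2.3136


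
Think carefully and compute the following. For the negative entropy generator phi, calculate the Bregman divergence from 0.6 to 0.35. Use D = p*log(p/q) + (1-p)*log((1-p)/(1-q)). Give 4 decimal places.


Bregman divergence with negative entropy generator:
D = p*log(p/q) + (1-p)*log((1-p)/(1-q)).
p = 0.6, q = 0.35.
p*log(p/q) = 0.6*log(0.6/0.35) = 0.323398.
(1-p)*log((1-p)/(1-q)) = 0.4*log(0.4/0.65) = -0.194203.
D = 0.323398 + -0.194203 = 0.1292

0.1292


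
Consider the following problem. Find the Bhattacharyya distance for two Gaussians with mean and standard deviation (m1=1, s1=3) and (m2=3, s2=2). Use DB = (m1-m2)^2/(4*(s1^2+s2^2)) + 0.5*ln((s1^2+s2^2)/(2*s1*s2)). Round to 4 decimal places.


Bhattacharyya distance between two Gaussians:
DB = (m1-m2)^2/(4*(s1^2+s2^2)) + (1/2)*ln((s1^2+s2^2)/(2*s1*s2)).
(m1-m2)^2 = (-2)^2 = 4.
s1^2+s2^2 = 9 + 4 = 13.
term1 = 4/52 = 0.076923.
term2 = 0.5*ln(13/12.0) = 0.040021.
DB = 0.076923 + 0.040021 = 0.1169

0.1169


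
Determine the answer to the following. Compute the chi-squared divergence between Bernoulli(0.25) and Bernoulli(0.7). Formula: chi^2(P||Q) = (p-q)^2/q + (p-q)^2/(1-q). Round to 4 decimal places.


Chi-squared divergence between Bernoulli distributions:
chi^2 = (p-q)^2/q + (p-q)^2/(1-q).
p = 0.25, q = 0.7, p-q = -0.45.
(p-q)^2 = 0.2025.
term1 = 0.2025/0.7 = 0.289286.
term2 = 0.2025/0.3 = 0.675.
chi^2 = 0.289286 + 0.675 = 0.9643

0.9643


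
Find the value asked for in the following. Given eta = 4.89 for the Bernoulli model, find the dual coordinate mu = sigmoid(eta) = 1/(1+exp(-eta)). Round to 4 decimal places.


Dual coordinate (expectation parameter) for Bernoulli:
mu = 1/(1+exp(-eta)).
eta = 4.89.
exp(-eta) = exp(-4.89) = 0.007521.
mu = 1/(1+0.007521) = 0.9925

0.9925


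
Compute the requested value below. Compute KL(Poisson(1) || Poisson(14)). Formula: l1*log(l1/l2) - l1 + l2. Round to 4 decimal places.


KL divergence for Poisson:
KL = l1*log(l1/l2) - l1 + l2.
l1 = 1, l2 = 14.
log(1/14) = -2.639057.
l1*log(l1/l2) = 1 * -2.639057 = -2.639057.
KL = -2.639057 - 1 + 14 = 10.3609

10.3609


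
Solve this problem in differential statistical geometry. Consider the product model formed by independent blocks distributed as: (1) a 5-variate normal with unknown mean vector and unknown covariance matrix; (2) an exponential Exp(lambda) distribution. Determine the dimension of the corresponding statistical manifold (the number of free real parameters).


The dimension of a statistical manifold equals the number of free
(independent) real parameters of the model. For a product of independent
blocks the parameter counts add.
- 5-variate normal: 5 (mean) + 5*6/2 = 15 (symmetric covariance) = 20.
- exponential (lambda): 1.
Total = 20 + 1 = 21.
Dimension = 21

21


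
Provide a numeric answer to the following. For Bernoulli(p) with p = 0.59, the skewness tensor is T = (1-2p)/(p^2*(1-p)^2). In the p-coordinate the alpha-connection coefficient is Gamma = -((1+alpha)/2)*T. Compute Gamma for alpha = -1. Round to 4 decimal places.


Skewness (Amari-Chentsov) tensor: T = (1-2p)/(p^2*(1-p)^2).
p = 0.59, 1-2p = -0.18, p^2 = 0.3481, (1-p)^2 = 0.1681.
T = -0.18/(0.3481 * 0.1681) = -3.076102.
In the p-coordinate, Gamma^(alpha) = Gamma^(0) - (alpha/2)*T with Gamma^(0) = (1/2)*g'(p) = -T/2,
so Gamma^(alpha) = -((1+alpha)/2)*T.
alpha = -1, -(1+alpha)/2 = 0.0.
Gamma = 0.0 * -3.076102 = 0.0000

0.0000


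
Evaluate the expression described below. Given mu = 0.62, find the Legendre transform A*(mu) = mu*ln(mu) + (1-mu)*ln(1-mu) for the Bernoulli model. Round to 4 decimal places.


Legendre transform for Bernoulli:
A*(mu) = mu*log(mu) + (1-mu)*log(1-mu).
mu = 0.62, 1-mu = 0.38.
mu*log(mu) = 0.62*log(0.62) = -0.296382.
(1-mu)*log(1-mu) = 0.38*log(0.38) = -0.367682.
A* = -0.296382 + -0.367682 = -0.6641

-0.6641


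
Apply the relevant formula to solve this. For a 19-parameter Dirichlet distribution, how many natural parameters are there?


Exponential family dimension calculation:
Dirichlet with 19 components has 19 natural parameters.

19


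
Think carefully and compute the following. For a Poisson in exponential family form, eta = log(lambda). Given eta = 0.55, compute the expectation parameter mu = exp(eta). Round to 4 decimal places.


Expectation parameter for Poisson exponential family:
mu = exp(eta).
eta = 0.55.
mu = exp(0.55) = 1.7333

1.7333


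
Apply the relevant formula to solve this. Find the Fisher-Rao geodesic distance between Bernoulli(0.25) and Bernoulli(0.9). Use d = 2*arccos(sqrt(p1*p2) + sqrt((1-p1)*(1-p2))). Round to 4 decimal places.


Geodesic distance on Bernoulli manifold:
d(p1,p2) = 2*arccos(sqrt(p1*p2) + sqrt((1-p1)*(1-p2))).
sqrt(p1*p2) = sqrt(0.25*0.9) = 0.474342.
sqrt((1-p1)*(1-p2)) = sqrt(0.75*0.1) = 0.273861.
arg = 0.474342 + 0.273861 = 0.748203.
d = 2*arccos(0.748203) = 1.4509

1.4509


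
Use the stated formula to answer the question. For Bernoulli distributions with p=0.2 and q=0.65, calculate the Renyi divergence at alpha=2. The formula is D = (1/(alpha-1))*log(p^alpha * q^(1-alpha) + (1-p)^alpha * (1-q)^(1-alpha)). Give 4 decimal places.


Renyi divergence of order alpha between Bernoulli distributions:
D = (1/(alpha-1))*log(p^alpha * q^(1-alpha) + (1-p)^alpha * (1-q)^(1-alpha)).
alpha = 2, p = 0.2, q = 0.65.
p^alpha * q^(1-alpha) = 0.2^2 * 0.65^-1 = 0.061538.
(1-p)^alpha * (1-q)^(1-alpha) = 0.8^2 * 0.35^-1 = 1.828571.
sum = 0.061538 + 1.828571 = 1.89011.
D = (1/1)*log(1.89011) = 0.6366

0.6366


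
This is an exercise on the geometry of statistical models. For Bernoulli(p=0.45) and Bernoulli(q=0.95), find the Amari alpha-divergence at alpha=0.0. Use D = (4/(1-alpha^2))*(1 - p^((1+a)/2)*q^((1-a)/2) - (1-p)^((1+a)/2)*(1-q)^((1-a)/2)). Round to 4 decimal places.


Amari alpha-divergence:
D = (4/(1-alpha^2))*(1 - p^((1+a)/2)*q^((1-a)/2) - (1-p)^((1+a)/2)*(1-q)^((1-a)/2)).
alpha = 0.0, p = 0.45, q = 0.95.
e1 = (1+alpha)/2 = 0.5, e2 = (1-alpha)/2 = 0.5.
t1 = p^e1 * q^e2 = 0.45^0.5 * 0.95^0.5 = 0.653835.
t2 = (1-p)^e1 * (1-q)^e2 = 0.55^0.5 * 0.05^0.5 = 0.165831.
4/(1-alpha^2) = 4.0.
D = 4.0*(1 - 0.653835 - 0.165831) = 0.7213

0.7213


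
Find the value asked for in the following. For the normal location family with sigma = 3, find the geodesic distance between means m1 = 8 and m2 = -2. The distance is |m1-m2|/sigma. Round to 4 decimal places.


On the fixed-variance normal subfamily, geodesic distance = |m1-m2|/sigma.
|8 - -2| = 10.
sigma = 3.
d = 10/3 = 3.3333

3.3333


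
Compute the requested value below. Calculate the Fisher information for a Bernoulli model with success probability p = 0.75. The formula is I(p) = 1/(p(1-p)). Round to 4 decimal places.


For Bernoulli(p), Fisher information is I(p) = 1/(p*(1-p)).
p = 0.75, 1-p = 0.25.
p*(1-p) = 0.1875.
I(p) = 1/0.1875 = 5.3333

5.3333


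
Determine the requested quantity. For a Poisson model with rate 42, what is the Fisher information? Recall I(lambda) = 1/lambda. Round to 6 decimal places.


Fisher information for Poisson: I(lambda) = 1/lambda.
lambda = 42.
I(lambda) = 1/42 = 0.023810

0.023810


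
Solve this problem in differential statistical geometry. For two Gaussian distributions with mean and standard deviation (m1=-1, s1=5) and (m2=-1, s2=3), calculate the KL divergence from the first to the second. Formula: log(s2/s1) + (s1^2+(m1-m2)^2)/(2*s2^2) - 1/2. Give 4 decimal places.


KL divergence between normal distributions:
KL = log(s2/s1) + (s1^2 + (m1-m2)^2)/(2*s2^2) - 1/2.
log(3/5) = -0.510826.
(5^2 + (-1--1)^2)/(2*3^2) = (25 + 0)/18 = 1.388889.
KL = -0.510826 + 1.388889 - 0.5 = 0.3781

0.3781


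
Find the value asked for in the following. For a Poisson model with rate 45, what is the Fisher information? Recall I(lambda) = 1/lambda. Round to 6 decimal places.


Fisher information for Poisson: I(lambda) = 1/lambda.
lambda = 45.
I(lambda) = 1/45 = 0.022222

0.022222


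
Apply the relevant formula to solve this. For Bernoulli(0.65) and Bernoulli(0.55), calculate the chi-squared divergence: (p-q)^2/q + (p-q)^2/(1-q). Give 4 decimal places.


Chi-squared divergence between Bernoulli distributions:
chi^2 = (p-q)^2/q + (p-q)^2/(1-q).
p = 0.65, q = 0.55, p-q = 0.1.
(p-q)^2 = 0.01.
term1 = 0.01/0.55 = 0.018182.
term2 = 0.01/0.45 = 0.022222.
chi^2 = 0.018182 + 0.022222 = 0.0404

0.0404


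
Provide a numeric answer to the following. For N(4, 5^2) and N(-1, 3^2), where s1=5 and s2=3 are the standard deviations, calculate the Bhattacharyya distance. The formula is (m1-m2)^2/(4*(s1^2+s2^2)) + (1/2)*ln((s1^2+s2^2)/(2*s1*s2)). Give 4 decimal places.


Bhattacharyya distance between two Gaussians:
DB = (m1-m2)^2/(4*(s1^2+s2^2)) + (1/2)*ln((s1^2+s2^2)/(2*s1*s2)).
(m1-m2)^2 = (5)^2 = 25.
s1^2+s2^2 = 25 + 9 = 34.
term1 = 25/136 = 0.183824.
term2 = 0.5*ln(34/30.0) = 0.062582.
DB = 0.183824 + 0.062582 = 0.2464

0.2464


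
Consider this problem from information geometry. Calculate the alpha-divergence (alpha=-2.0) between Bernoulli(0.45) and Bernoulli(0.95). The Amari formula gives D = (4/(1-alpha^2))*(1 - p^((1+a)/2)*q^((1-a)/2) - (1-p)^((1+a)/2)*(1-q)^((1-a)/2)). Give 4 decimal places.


Amari alpha-divergence:
D = (4/(1-alpha^2))*(1 - p^((1+a)/2)*q^((1-a)/2) - (1-p)^((1+a)/2)*(1-q)^((1-a)/2)).
alpha = -2.0, p = 0.45, q = 0.95.
e1 = (1+alpha)/2 = -0.5, e2 = (1-alpha)/2 = 1.5.
t1 = p^e1 * q^e2 = 0.45^-0.5 * 0.95^1.5 = 1.380318.
t2 = (1-p)^e1 * (1-q)^e2 = 0.55^-0.5 * 0.05^1.5 = 0.015076.
4/(1-alpha^2) = -1.333333.
D = -1.333333*(1 - 1.380318 - 0.015076) = 0.5272

0.5272


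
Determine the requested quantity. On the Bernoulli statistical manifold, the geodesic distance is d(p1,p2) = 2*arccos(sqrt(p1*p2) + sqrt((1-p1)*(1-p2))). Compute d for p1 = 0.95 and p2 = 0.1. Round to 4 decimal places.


Geodesic distance on Bernoulli manifold:
d(p1,p2) = 2*arccos(sqrt(p1*p2) + sqrt((1-p1)*(1-p2))).
sqrt(p1*p2) = sqrt(0.95*0.1) = 0.308221.
sqrt((1-p1)*(1-p2)) = sqrt(0.05*0.9) = 0.212132.
arg = 0.308221 + 0.212132 = 0.520353.
d = 2*arccos(0.520353) = 2.0471

2.0471


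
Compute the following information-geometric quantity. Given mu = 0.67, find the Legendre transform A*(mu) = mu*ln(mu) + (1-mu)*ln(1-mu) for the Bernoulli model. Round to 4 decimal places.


Legendre transform for Bernoulli:
A*(mu) = mu*log(mu) + (1-mu)*log(1-mu).
mu = 0.67, 1-mu = 0.33.
mu*log(mu) = 0.67*log(0.67) = -0.26832.
(1-mu)*log(1-mu) = 0.33*log(0.33) = -0.365859.
A* = -0.26832 + -0.365859 = -0.6342

-0.6342


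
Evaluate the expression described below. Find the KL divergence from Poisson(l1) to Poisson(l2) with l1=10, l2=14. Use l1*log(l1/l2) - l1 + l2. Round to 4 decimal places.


KL divergence for Poisson:
KL = l1*log(l1/l2) - l1 + l2.
l1 = 10, l2 = 14.
log(10/14) = -0.336472.
l1*log(l1/l2) = 10 * -0.336472 = -3.364722.
KL = -3.364722 - 10 + 14 = 0.6353

0.6353


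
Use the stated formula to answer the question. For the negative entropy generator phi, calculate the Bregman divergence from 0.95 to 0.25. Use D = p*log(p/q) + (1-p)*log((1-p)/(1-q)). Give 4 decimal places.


Bregman divergence with negative entropy generator:
D = p*log(p/q) + (1-p)*log((1-p)/(1-q)).
p = 0.95, q = 0.25.
p*log(p/q) = 0.95*log(0.95/0.25) = 1.268251.
(1-p)*log((1-p)/(1-q)) = 0.05*log(0.05/0.75) = -0.135403.
D = 1.268251 + -0.135403 = 1.1328

1.1328


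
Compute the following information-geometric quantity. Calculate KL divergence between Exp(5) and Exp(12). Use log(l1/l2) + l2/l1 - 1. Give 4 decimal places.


KL divergence for exponential family:
KL = log(l1/l2) + l2/l1 - 1.
log(5/12) = -0.875469.
12/5 = 2.4.
KL = -0.875469 + 2.4 - 1 = 0.5245

0.5245


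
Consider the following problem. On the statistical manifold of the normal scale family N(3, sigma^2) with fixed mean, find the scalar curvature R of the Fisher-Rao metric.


This family has a single free parameter, so its statistical manifold
is 1-dimensional. The Riemann curvature tensor of any 1-dimensional
Riemannian manifold vanishes identically, so R = 0.

0


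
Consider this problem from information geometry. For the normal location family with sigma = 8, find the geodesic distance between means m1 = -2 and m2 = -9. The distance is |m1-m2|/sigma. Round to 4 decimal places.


On the fixed-variance normal subfamily, geodesic distance = |m1-m2|/sigma.
|-2 - -9| = 7.
sigma = 8.
d = 7/8 = 0.8750

0.8750


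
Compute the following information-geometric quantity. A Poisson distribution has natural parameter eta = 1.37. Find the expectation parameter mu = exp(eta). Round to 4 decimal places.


Expectation parameter for Poisson exponential family:
mu = exp(eta).
eta = 1.37.
mu = exp(1.37) = 3.9354

3.9354


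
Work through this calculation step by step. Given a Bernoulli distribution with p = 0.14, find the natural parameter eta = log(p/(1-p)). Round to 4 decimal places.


Natural parameter for Bernoulli: eta = log(p/(1-p)).
p = 0.14, 1-p = 0.86.
p/(1-p) = 0.162791.
eta = log(0.162791) = -1.8153

-1.8153


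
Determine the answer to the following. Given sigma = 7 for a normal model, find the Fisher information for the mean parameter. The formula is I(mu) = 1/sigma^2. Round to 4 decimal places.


The Fisher information for the mean of a normal distribution is I(mu) = 1/sigma^2.
sigma = 7, so sigma^2 = 49.
I(mu) = 1/49 = 0.0204

0.0204


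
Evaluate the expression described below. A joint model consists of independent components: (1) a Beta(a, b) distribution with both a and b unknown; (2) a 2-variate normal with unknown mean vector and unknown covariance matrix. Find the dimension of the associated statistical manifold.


The dimension of a statistical manifold equals the number of free
(independent) real parameters of the model. For a product of independent
blocks the parameter counts add.
- Beta (a, b): 2.
- 2-variate normal: 2 (mean) + 2*3/2 = 3 (symmetric covariance) = 5.
Total = 2 + 5 = 7.
Dimension = 7

7


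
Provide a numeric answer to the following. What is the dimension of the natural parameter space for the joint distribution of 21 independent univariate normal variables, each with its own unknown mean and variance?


Exponential family dimension calculation:
Each univariate normal has two natural parameters (mu/sigma^2 and -1/(2 sigma^2)).
With 21 independent components, dim = 2 * 21 = 42.

42


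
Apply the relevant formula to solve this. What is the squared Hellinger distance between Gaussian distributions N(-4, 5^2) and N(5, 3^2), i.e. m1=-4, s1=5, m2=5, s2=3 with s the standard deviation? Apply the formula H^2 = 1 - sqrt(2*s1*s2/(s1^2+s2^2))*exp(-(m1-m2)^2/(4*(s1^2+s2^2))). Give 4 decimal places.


Squared Hellinger distance for Gaussians:
H^2 = 1 - sqrt(2*s1*s2/(s1^2+s2^2)) * exp(-(m1-m2)^2/(4*(s1^2+s2^2))).
s1^2 = 25, s2^2 = 9, s1^2+s2^2 = 34.
sqrt(2*5*3/(34)) = 0.939336.
(m1-m2)^2 = (-9)^2 = 81.
exp(-81/(4*34)) = exp(-0.595588) = 0.551238.
H^2 = 1 - 0.939336*0.551238 = 0.4822

0.4822


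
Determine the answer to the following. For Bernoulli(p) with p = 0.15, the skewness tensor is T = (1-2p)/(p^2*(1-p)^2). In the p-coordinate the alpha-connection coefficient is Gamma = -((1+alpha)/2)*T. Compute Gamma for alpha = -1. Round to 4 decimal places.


Skewness (Amari-Chentsov) tensor: T = (1-2p)/(p^2*(1-p)^2).
p = 0.15, 1-2p = 0.7, p^2 = 0.0225, (1-p)^2 = 0.7225.
T = 0.7/(0.0225 * 0.7225) = 43.060361.
In the p-coordinate, Gamma^(alpha) = Gamma^(0) - (alpha/2)*T with Gamma^(0) = (1/2)*g'(p) = -T/2,
so Gamma^(alpha) = -((1+alpha)/2)*T.
alpha = -1, -(1+alpha)/2 = 0.0.
Gamma = 0.0 * 43.060361 = 0.0000

0.0000


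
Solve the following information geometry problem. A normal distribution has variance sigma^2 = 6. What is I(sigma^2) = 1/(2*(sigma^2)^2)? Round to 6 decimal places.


Fisher information for variance: I(sigma^2) = 1/(2*sigma^4).
sigma^2 = 6, so sigma^4 = 36.
I = 1/(2*36) = 1/72 = 0.013889

0.013889


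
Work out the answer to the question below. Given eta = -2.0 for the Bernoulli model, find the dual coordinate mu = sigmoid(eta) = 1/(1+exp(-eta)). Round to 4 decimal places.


Dual coordinate (expectation parameter) for Bernoulli:
mu = 1/(1+exp(-eta)).
eta = -2.0.
exp(-eta) = exp(2.0) = 7.389056.
mu = 1/(1+7.389056) = 0.1192

0.1192


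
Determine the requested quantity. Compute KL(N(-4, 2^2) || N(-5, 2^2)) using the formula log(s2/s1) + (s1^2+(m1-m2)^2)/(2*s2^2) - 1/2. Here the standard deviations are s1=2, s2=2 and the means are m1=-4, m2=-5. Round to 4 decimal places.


KL divergence between normal distributions:
KL = log(s2/s1) + (s1^2 + (m1-m2)^2)/(2*s2^2) - 1/2.
log(2/2) = 0.0.
(2^2 + (-4--5)^2)/(2*2^2) = (4 + 1)/8 = 0.625.
KL = 0.0 + 0.625 - 0.5 = 0.1250

0.1250


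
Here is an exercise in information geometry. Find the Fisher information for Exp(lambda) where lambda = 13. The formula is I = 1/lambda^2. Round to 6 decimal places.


Fisher information for exponential: I(lambda) = 1/lambda^2.
lambda = 13, lambda^2 = 169.
I = 1/169 = 0.005917

0.005917


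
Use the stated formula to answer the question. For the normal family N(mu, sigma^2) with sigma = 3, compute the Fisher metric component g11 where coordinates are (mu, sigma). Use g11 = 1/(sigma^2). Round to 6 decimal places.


For the 2-parameter normal family, the Fisher metric has:
  g11 = 1/sigma^2, g22 = 2/sigma^2.
sigma = 3, sigma^2 = 9.
g11 = 0.111111

0.111111


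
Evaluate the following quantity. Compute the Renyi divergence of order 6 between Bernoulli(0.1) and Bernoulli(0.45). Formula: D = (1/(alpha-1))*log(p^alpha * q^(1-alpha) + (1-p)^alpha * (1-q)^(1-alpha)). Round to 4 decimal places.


Renyi divergence of order alpha between Bernoulli distributions:
D = (1/(alpha-1))*log(p^alpha * q^(1-alpha) + (1-p)^alpha * (1-q)^(1-alpha)).
alpha = 6, p = 0.1, q = 0.45.
p^alpha * q^(1-alpha) = 0.1^6 * 0.45^-5 = 5.4e-05.
(1-p)^alpha * (1-q)^(1-alpha) = 0.9^6 * 0.55^-5 = 10.559458.
sum = 5.4e-05 + 10.559458 = 10.559512.
D = (1/5)*log(10.559512) = 0.4714

0.4714


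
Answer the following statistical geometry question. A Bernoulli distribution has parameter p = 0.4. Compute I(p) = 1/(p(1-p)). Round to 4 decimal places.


For Bernoulli(p), Fisher information is I(p) = 1/(p*(1-p)).
p = 0.4, 1-p = 0.6.
p*(1-p) = 0.24.
I(p) = 1/0.24 = 4.1667

4.1667


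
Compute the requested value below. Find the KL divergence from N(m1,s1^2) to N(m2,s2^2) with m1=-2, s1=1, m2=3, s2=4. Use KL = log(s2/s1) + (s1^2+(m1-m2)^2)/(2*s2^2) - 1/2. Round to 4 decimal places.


KL divergence between normal distributions:
KL = log(s2/s1) + (s1^2 + (m1-m2)^2)/(2*s2^2) - 1/2.
log(4/1) = 1.386294.
(1^2 + (-2-3)^2)/(2*4^2) = (1 + 25)/32 = 0.8125.
KL = 1.386294 + 0.8125 - 0.5 = 1.6988

1.6988


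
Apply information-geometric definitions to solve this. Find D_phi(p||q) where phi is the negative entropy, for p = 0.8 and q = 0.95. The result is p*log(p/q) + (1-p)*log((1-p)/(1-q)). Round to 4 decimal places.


Bregman divergence with negative entropy generator:
D = p*log(p/q) + (1-p)*log((1-p)/(1-q)).
p = 0.8, q = 0.95.
p*log(p/q) = 0.8*log(0.8/0.95) = -0.13748.
(1-p)*log((1-p)/(1-q)) = 0.2*log(0.2/0.05) = 0.277259.
D = -0.13748 + 0.277259 = 0.1398

0.1398


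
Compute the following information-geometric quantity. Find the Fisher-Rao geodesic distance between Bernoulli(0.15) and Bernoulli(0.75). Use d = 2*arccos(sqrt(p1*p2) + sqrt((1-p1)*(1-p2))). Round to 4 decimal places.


Geodesic distance on Bernoulli manifold:
d(p1,p2) = 2*arccos(sqrt(p1*p2) + sqrt((1-p1)*(1-p2))).
sqrt(p1*p2) = sqrt(0.15*0.75) = 0.33541.
sqrt((1-p1)*(1-p2)) = sqrt(0.85*0.25) = 0.460977.
arg = 0.33541 + 0.460977 = 0.796387.
d = 2*arccos(0.796387) = 1.2990

1.2990


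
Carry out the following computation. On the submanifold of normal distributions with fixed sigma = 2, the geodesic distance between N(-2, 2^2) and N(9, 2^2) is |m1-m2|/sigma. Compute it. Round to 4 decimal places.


On the fixed-variance normal subfamily, geodesic distance = |m1-m2|/sigma.
|-2 - 9| = 11.
sigma = 2.
d = 11/2 = 5.5000

5.5000


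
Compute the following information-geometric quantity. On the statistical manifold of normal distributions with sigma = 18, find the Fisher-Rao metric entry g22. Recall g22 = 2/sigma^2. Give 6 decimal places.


For the 2-parameter normal family, the Fisher metric has:
  g11 = 1/sigma^2, g22 = 2/sigma^2.
sigma = 18, sigma^2 = 324.
g22 = 0.006173

0.006173


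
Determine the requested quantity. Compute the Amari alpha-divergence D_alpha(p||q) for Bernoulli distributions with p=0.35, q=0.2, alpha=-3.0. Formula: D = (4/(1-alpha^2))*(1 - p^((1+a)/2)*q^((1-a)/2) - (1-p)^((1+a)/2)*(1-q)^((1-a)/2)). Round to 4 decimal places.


Amari alpha-divergence:
D = (4/(1-alpha^2))*(1 - p^((1+a)/2)*q^((1-a)/2) - (1-p)^((1+a)/2)*(1-q)^((1-a)/2)).
alpha = -3.0, p = 0.35, q = 0.2.
e1 = (1+alpha)/2 = -1.0, e2 = (1-alpha)/2 = 2.0.
t1 = p^e1 * q^e2 = 0.35^-1.0 * 0.2^2.0 = 0.114286.
t2 = (1-p)^e1 * (1-q)^e2 = 0.65^-1.0 * 0.8^2.0 = 0.984615.
4/(1-alpha^2) = -0.5.
D = -0.5*(1 - 0.114286 - 0.984615) = 0.0495

0.0495


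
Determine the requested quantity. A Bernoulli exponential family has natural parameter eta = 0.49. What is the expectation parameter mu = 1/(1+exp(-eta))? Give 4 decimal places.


Dual coordinate (expectation parameter) for Bernoulli:
mu = 1/(1+exp(-eta)).
eta = 0.49.
exp(-eta) = exp(-0.49) = 0.612626.
mu = 1/(1+0.612626) = 0.6201

0.6201


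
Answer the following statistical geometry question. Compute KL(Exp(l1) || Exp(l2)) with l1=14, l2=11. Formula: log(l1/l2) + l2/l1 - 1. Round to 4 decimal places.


KL divergence for exponential family:
KL = log(l1/l2) + l2/l1 - 1.
log(14/11) = 0.241162.
11/14 = 0.785714.
KL = 0.241162 + 0.785714 - 1 = 0.0269

0.0269


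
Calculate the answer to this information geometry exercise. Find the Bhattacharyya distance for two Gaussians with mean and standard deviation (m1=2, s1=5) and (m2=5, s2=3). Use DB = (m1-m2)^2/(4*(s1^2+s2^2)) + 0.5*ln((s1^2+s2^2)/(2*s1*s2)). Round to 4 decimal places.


Bhattacharyya distance between two Gaussians:
DB = (m1-m2)^2/(4*(s1^2+s2^2)) + (1/2)*ln((s1^2+s2^2)/(2*s1*s2)).
(m1-m2)^2 = (-3)^2 = 9.
s1^2+s2^2 = 25 + 9 = 34.
term1 = 9/136 = 0.066176.
term2 = 0.5*ln(34/30.0) = 0.062582.
DB = 0.066176 + 0.062582 = 0.1288

0.1288


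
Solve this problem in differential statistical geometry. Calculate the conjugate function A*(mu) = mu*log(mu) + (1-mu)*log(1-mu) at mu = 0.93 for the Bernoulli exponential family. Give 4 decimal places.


Legendre transform for Bernoulli:
A*(mu) = mu*log(mu) + (1-mu)*log(1-mu).
mu = 0.93, 1-mu = 0.07.
mu*log(mu) = 0.93*log(0.93) = -0.067491.
(1-mu)*log(1-mu) = 0.07*log(0.07) = -0.186148.
A* = -0.067491 + -0.186148 = -0.2536

-0.2536


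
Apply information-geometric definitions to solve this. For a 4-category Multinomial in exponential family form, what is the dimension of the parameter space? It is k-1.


Exponential family dimension calculation:
For Multinomial with k=4 categories, dim = k-1 = 3.

3


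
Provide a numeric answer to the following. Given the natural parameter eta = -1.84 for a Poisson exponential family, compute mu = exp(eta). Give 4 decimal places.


Expectation parameter for Poisson exponential family:
mu = exp(eta).
eta = -1.84.
mu = exp(-1.84) = 0.1588

0.1588


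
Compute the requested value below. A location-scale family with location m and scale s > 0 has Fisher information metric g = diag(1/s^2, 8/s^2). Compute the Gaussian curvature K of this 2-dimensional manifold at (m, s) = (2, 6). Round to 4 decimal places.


The metric has the form g = (A dm^2 + B ds^2)/s^2 with A = 1, B = 8.
Substitute u = sqrt(A/B)*m: g = B*(du^2 + ds^2)/s^2, i.e. B times the
Poincare upper half-plane metric, which has constant Gaussian curvature -1.
Scaling a 2D metric by a constant c divides the Gaussian curvature by c,
so K = -1/B = -1/(8) = -0.1250 everywhere (the point (m, s) = (2, 6) is irrelevant:
the curvature is constant).
The requested Gaussian curvature is K = -0.1250.

-0.1250


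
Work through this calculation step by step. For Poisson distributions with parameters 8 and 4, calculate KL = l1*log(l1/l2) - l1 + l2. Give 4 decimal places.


KL divergence for Poisson:
KL = l1*log(l1/l2) - l1 + l2.
l1 = 8, l2 = 4.
log(8/4) = 0.693147.
l1*log(l1/l2) = 8 * 0.693147 = 5.545177.
KL = 5.545177 - 8 + 4 = 1.5452

1.5452


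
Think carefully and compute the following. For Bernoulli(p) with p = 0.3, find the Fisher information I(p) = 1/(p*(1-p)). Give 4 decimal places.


For Bernoulli(p), Fisher information is I(p) = 1/(p*(1-p)).
p = 0.3, 1-p = 0.7.
p*(1-p) = 0.21.
I(p) = 1/0.21 = 4.7619

4.7619


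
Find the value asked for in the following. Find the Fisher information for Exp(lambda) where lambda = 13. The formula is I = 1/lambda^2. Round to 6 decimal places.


Fisher information for exponential: I(lambda) = 1/lambda^2.
lambda = 13, lambda^2 = 169.
I = 1/169 = 0.005917

0.005917


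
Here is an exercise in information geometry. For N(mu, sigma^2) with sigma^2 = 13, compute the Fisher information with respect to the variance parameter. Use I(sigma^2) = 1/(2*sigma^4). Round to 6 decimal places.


Fisher information for variance: I(sigma^2) = 1/(2*sigma^4).
sigma^2 = 13, so sigma^4 = 169.
I = 1/(2*169) = 1/338 = 0.002959

0.002959


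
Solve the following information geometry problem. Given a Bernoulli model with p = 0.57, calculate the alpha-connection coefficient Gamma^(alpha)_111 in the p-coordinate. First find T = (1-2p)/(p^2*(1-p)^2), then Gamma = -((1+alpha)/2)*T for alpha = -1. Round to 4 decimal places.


Skewness (Amari-Chentsov) tensor: T = (1-2p)/(p^2*(1-p)^2).
p = 0.57, 1-2p = -0.14, p^2 = 0.3249, (1-p)^2 = 0.1849.
T = -0.14/(0.3249 * 0.1849) = -2.330459.
In the p-coordinate, Gamma^(alpha) = Gamma^(0) - (alpha/2)*T with Gamma^(0) = (1/2)*g'(p) = -T/2,
so Gamma^(alpha) = -((1+alpha)/2)*T.
alpha = -1, -(1+alpha)/2 = 0.0.
Gamma = 0.0 * -2.330459 = 0.0000

0.0000


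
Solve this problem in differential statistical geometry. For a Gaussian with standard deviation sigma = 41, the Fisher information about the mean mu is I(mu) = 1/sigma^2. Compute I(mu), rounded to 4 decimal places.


The Fisher information for the mean of a normal distribution is I(mu) = 1/sigma^2.
sigma = 41, so sigma^2 = 1681.
I(mu) = 1/1681 = 0.0006

0.0006


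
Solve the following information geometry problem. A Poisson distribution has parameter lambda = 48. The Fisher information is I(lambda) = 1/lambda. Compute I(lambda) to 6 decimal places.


Fisher information for Poisson: I(lambda) = 1/lambda.
lambda = 48.
I(lambda) = 1/48 = 0.020833

0.020833


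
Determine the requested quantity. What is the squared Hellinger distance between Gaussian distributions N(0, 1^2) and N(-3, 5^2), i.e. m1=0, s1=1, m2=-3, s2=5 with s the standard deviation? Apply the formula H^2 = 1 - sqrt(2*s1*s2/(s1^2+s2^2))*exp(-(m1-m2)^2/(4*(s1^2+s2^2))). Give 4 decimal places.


Squared Hellinger distance for Gaussians:
H^2 = 1 - sqrt(2*s1*s2/(s1^2+s2^2)) * exp(-(m1-m2)^2/(4*(s1^2+s2^2))).
s1^2 = 1, s2^2 = 25, s1^2+s2^2 = 26.
sqrt(2*1*5/(26)) = 0.620174.
(m1-m2)^2 = (3)^2 = 9.
exp(-9/(4*26)) = exp(-0.086538) = 0.9171.
H^2 = 1 - 0.620174*0.9171 = 0.4312

0.4312


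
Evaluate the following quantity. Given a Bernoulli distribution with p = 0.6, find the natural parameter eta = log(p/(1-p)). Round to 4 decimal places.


Natural parameter for Bernoulli: eta = log(p/(1-p)).
p = 0.6, 1-p = 0.4.
p/(1-p) = 1.5.
eta = log(1.5) = 0.4055

0.4055


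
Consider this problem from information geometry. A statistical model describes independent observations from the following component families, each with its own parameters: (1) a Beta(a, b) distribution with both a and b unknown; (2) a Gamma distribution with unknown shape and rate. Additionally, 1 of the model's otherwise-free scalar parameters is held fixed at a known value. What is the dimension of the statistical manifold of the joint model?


The dimension of a statistical manifold equals the number of free
(independent) real parameters of the model. For a product of independent
blocks the parameter counts add.
- Beta (a, b): 2.
- Gamma (shape, rate): 2.
Total = 2 + 2 = 4.
1 parameter(s) fixed at known values: 4 - 1 = 3.
Dimension = 3

3


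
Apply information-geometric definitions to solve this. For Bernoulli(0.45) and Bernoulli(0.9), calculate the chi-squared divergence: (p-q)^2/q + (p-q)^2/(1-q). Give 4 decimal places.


Chi-squared divergence between Bernoulli distributions:
chi^2 = (p-q)^2/q + (p-q)^2/(1-q).
p = 0.45, q = 0.9, p-q = -0.45.
(p-q)^2 = 0.2025.
term1 = 0.2025/0.9 = 0.225.
term2 = 0.2025/0.1 = 2.025.
chi^2 = 0.225 + 2.025 = 2.2500

2.2500


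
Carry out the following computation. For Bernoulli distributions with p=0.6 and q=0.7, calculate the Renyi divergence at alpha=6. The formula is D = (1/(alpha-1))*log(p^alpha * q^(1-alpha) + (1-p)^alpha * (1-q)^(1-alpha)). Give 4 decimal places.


Renyi divergence of order alpha between Bernoulli distributions:
D = (1/(alpha-1))*log(p^alpha * q^(1-alpha) + (1-p)^alpha * (1-q)^(1-alpha)).
alpha = 6, p = 0.6, q = 0.7.
p^alpha * q^(1-alpha) = 0.6^6 * 0.7^-5 = 0.277599.
(1-p)^alpha * (1-q)^(1-alpha) = 0.4^6 * 0.3^-5 = 1.685597.
sum = 0.277599 + 1.685597 = 1.963195.
D = (1/5)*log(1.963195) = 0.1349

0.1349


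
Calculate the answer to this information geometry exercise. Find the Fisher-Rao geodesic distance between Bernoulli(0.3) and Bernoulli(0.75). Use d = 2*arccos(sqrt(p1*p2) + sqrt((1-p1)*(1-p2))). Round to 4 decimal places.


Geodesic distance on Bernoulli manifold:
d(p1,p2) = 2*arccos(sqrt(p1*p2) + sqrt((1-p1)*(1-p2))).
sqrt(p1*p2) = sqrt(0.3*0.75) = 0.474342.
sqrt((1-p1)*(1-p2)) = sqrt(0.7*0.25) = 0.41833.
arg = 0.474342 + 0.41833 = 0.892672.
d = 2*arccos(0.892672) = 0.9351

0.9351


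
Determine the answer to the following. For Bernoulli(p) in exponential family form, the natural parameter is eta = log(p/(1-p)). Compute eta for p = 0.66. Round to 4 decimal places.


Natural parameter for Bernoulli: eta = log(p/(1-p)).
p = 0.66, 1-p = 0.34.
p/(1-p) = 1.941176.
eta = log(1.941176) = 0.6633

0.6633


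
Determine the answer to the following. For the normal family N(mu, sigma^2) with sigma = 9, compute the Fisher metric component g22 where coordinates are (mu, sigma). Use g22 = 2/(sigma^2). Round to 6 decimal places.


For the 2-parameter normal family, the Fisher metric has:
  g11 = 1/sigma^2, g22 = 2/sigma^2.
sigma = 9, sigma^2 = 81.
g22 = 0.024691

0.024691


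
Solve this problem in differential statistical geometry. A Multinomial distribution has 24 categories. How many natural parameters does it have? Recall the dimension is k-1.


Exponential family dimension calculation:
For Multinomial with k=24 categories, dim = k-1 = 23.

23


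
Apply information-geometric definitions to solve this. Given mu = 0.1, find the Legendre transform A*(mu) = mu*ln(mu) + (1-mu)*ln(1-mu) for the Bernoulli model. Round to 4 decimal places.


Legendre transform for Bernoulli:
A*(mu) = mu*log(mu) + (1-mu)*log(1-mu).
mu = 0.1, 1-mu = 0.9.
mu*log(mu) = 0.1*log(0.1) = -0.230259.
(1-mu)*log(1-mu) = 0.9*log(0.9) = -0.094824.
A* = -0.230259 + -0.094824 = -0.3251

-0.3251


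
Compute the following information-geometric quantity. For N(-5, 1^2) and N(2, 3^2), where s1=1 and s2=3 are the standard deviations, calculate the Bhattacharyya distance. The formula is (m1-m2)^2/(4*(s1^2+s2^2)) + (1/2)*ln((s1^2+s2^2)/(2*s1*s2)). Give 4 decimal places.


Bhattacharyya distance between two Gaussians:
DB = (m1-m2)^2/(4*(s1^2+s2^2)) + (1/2)*ln((s1^2+s2^2)/(2*s1*s2)).
(m1-m2)^2 = (-7)^2 = 49.
s1^2+s2^2 = 1 + 9 = 10.
term1 = 49/40 = 1.225.
term2 = 0.5*ln(10/6.0) = 0.255413.
DB = 1.225 + 0.255413 = 1.4804

1.4804


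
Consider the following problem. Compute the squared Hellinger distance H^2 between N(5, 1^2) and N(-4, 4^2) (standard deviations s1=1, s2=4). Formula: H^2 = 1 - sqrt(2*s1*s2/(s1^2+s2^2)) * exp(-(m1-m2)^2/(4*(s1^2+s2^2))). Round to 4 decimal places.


Squared Hellinger distance for Gaussians:
H^2 = 1 - sqrt(2*s1*s2/(s1^2+s2^2)) * exp(-(m1-m2)^2/(4*(s1^2+s2^2))).
s1^2 = 1, s2^2 = 16, s1^2+s2^2 = 17.
sqrt(2*1*4/(17)) = 0.685994.
(m1-m2)^2 = (9)^2 = 81.
exp(-81/(4*17)) = exp(-1.191176) = 0.303864.
H^2 = 1 - 0.685994*0.303864 = 0.7916

0.7916


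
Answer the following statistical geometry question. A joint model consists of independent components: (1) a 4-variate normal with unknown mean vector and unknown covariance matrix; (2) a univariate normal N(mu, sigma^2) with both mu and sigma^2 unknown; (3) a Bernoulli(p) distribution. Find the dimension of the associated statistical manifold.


The dimension of a statistical manifold equals the number of free
(independent) real parameters of the model. For a product of independent
blocks the parameter counts add.
- 4-variate normal: 4 (mean) + 4*5/2 = 10 (symmetric covariance) = 14.
- normal (mu, sigma^2): 2.
- Bernoulli (p): 1.
Total = 14 + 2 + 1 = 17.
Dimension = 17

17


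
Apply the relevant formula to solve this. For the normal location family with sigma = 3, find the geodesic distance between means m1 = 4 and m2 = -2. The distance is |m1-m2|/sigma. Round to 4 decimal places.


On the fixed-variance normal subfamily, geodesic distance = |m1-m2|/sigma.
|4 - -2| = 6.
sigma = 3.
d = 6/3 = 2.0000

2.0000


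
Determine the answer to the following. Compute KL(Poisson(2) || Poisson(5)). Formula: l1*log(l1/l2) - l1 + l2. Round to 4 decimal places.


KL divergence for Poisson:
KL = l1*log(l1/l2) - l1 + l2.
l1 = 2, l2 = 5.
log(2/5) = -0.916291.
l1*log(l1/l2) = 2 * -0.916291 = -1.832581.
KL = -1.832581 - 2 + 5 = 1.1674

1.1674


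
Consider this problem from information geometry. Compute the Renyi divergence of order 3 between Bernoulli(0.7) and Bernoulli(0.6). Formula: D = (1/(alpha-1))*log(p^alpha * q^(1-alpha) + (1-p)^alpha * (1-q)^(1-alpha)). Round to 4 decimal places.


Renyi divergence of order alpha between Bernoulli distributions:
D = (1/(alpha-1))*log(p^alpha * q^(1-alpha) + (1-p)^alpha * (1-q)^(1-alpha)).
alpha = 3, p = 0.7, q = 0.6.
p^alpha * q^(1-alpha) = 0.7^3 * 0.6^-2 = 0.952778.
(1-p)^alpha * (1-q)^(1-alpha) = 0.3^3 * 0.4^-2 = 0.16875.
sum = 0.952778 + 0.16875 = 1.121528.
D = (1/2)*log(1.121528) = 0.0573

0.0573
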